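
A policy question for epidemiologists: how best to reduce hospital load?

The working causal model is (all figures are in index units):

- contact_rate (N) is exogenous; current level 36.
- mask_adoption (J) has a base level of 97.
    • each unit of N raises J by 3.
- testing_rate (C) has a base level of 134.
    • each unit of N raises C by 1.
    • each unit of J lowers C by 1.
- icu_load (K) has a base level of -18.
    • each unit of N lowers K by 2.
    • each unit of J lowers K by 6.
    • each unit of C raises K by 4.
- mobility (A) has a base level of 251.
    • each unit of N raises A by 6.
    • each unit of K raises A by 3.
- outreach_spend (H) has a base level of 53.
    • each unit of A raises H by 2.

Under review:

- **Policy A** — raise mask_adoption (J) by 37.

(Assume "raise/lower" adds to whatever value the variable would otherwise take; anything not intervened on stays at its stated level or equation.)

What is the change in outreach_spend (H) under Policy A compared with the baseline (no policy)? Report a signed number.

Baseline:
  N = 36
  J = 97 + 3·36 = 205
  C = 134 + 36 − 205 = -35
  K = -18 − 2·36 − 6·205 + 4·(-35) = -1460
  A = 251 + 6·36 + 3·(-1460) = -3913
  H = 53 + 2·(-3913) = -7773
Policy A (J + 37):
  N = 36
  J = 97 + 3·36 (+37 from intervention) = 242
  C = 134 + 36 − 242 = -72
  K = -18 − 2·36 − 6·242 + 4·(-72) = -1830
  A = 251 + 6·36 + 3·(-1830) = -5023
  H = 53 + 2·(-5023) = -9993
Change in H: -9993 − (-7773) = -2220

-2220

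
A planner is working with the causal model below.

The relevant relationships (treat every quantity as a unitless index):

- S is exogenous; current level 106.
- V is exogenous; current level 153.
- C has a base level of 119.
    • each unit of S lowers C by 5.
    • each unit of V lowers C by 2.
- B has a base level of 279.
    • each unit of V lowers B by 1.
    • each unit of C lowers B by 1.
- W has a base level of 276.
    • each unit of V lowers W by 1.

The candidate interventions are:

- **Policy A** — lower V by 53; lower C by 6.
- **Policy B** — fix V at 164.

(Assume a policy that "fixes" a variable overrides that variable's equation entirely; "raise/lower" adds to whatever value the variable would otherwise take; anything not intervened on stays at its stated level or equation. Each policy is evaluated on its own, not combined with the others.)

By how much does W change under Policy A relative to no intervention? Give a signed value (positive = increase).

Baseline:
  V = 153
  W = 276 − 153 = 123
Policy A (V − 53, C − 6):
  V = 153 − 53 = 100
  W = 276 − 100 = 176
Change in W: 176 − 123 = 53

53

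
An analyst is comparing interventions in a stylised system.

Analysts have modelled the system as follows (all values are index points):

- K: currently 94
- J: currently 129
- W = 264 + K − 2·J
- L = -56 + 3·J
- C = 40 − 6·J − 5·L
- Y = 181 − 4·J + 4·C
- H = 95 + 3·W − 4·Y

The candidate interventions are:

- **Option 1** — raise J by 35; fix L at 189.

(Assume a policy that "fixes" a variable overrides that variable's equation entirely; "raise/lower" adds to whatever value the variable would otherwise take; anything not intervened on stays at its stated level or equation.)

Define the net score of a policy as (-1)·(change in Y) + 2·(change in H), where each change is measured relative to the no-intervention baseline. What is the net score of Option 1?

-17160

Baseline:
  K = 94
  J = 129
  W = 264 + 94 − 2·129 = 100
  L = -56 + 3·129 = 331
  C = 40 − 6·129 − 5·331 = -2389
  Y = 181 − 4·129 + 4·(-2389) = -9891
  H = 95 + 3·100 − 4·(-9891) = 39959
Option 1 (J + 35, L := 189):
  K = 94
  J = 129 + 35 = 164
  W = 264 + 94 − 2·164 = 30
  L = 189
  C = 40 − 6·164 − 5·189 = -1889
  Y = 181 − 4·164 + 4·(-1889) = -8031
  H = 95 + 3·30 − 4·(-8031) = 32309
ΔY = -8031 − (-9891) = 1860; ΔH = 32309 − 39959 = -7650
Score = (-1)·1860 + 2·(-7650) = -17160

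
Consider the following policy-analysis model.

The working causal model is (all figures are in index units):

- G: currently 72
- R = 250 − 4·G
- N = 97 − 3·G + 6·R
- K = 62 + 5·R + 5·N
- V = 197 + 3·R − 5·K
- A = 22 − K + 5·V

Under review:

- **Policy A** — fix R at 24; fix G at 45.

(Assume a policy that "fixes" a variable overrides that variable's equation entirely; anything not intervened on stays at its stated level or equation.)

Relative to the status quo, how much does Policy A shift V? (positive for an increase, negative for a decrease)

-12689

Baseline:
  G = 72
  R = 250 − 4·72 = -38
  N = 97 − 3·72 + 6·(-38) = -347
  K = 62 + 5·(-38) + 5·(-347) = -1863
  V = 197 + 3·(-38) − 5·(-1863) = 9398
Policy A (R := 24, G := 45):
  G = 45
  R = 24
  N = 97 − 3·45 + 6·24 = 106
  K = 62 + 5·24 + 5·106 = 712
  V = 197 + 3·24 − 5·712 = -3291
Change in V: -3291 − 9398 = -12689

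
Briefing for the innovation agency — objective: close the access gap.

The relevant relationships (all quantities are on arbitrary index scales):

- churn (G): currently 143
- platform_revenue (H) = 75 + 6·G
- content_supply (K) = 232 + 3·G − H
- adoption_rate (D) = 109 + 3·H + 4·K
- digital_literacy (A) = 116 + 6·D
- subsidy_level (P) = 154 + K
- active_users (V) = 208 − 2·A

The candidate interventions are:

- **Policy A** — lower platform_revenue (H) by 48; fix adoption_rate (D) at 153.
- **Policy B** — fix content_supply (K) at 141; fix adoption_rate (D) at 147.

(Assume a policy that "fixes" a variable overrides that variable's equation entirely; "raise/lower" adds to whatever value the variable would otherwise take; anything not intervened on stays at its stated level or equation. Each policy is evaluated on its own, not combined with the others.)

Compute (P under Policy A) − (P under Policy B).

-365

Policy A (H − 48, D := 153):
  G = 143
  H = 75 + 6·143 (−48 from intervention) = 885
  K = 232 + 3·143 − 885 = -224
  P = 154 + (-224) = -70
Policy B (K := 141, D := 147):
  G = 143
  H = 75 + 6·143 = 933
  K = 141
  P = 154 + 141 = 295
P: -70 − 295 = -365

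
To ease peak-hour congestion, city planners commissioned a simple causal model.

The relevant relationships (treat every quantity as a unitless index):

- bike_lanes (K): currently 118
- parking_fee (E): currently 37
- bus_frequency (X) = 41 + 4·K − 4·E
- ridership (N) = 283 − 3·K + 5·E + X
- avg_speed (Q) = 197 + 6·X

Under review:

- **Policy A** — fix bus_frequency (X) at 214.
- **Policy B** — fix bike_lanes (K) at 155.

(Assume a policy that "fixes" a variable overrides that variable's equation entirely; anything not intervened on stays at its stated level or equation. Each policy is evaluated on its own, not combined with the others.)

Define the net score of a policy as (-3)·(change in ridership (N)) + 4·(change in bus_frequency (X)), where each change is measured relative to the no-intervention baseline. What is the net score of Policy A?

-151

Baseline:
  K = 118
  E = 37
  X = 41 + 4·118 − 4·37 = 365
  N = 283 − 3·118 + 5·37 + 365 = 479
Policy A (X := 214):
  K = 118
  E = 37
  X = 214
  N = 283 − 3·118 + 5·37 + 214 = 328
ΔN = 328 − 479 = -151; ΔX = 214 − 365 = -151
Score = (-3)·(-151) + 4·(-151) = -151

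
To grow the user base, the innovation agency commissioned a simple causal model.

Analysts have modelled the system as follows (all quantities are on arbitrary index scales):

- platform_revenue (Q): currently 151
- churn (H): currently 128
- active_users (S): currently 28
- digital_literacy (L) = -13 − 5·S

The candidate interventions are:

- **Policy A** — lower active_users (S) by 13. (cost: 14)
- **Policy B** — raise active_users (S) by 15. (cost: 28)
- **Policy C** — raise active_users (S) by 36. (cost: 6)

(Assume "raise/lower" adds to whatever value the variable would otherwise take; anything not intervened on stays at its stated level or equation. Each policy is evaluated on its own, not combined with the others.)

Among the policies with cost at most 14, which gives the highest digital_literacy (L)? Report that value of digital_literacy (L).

-88

Policy A (S − 13):
  S = 28 − 13 = 15
  L = -13 − 5·15 = -88
Policy C (S + 36):
  S = 28 + 36 = 64
  L = -13 − 5·64 = -333
Comparing — Policy A: L=-88, Policy C: L=-333. Highest is -88 (Policy A).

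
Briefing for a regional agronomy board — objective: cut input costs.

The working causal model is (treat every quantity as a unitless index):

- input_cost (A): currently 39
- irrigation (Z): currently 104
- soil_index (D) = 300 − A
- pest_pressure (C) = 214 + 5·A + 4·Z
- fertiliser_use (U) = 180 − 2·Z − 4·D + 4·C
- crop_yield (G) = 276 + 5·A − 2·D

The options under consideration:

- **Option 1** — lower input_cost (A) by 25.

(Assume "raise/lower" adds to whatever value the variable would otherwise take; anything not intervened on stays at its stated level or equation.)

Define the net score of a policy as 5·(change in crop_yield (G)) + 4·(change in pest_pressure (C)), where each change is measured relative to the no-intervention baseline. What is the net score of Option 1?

Baseline:
  A = 39
  Z = 104
  D = 300 − 39 = 261
  C = 214 + 5·39 + 4·104 = 825
  G = 276 + 5·39 − 2·261 = -51
Option 1 (A − 25):
  A = 39 − 25 = 14
  Z = 104
  D = 300 − 14 = 286
  C = 214 + 5·14 + 4·104 = 700
  G = 276 + 5·14 − 2·286 = -226
ΔG = -226 − (-51) = -175; ΔC = 700 − 825 = -125
Score = 5·(-175) + 4·(-125) = -1375

-1375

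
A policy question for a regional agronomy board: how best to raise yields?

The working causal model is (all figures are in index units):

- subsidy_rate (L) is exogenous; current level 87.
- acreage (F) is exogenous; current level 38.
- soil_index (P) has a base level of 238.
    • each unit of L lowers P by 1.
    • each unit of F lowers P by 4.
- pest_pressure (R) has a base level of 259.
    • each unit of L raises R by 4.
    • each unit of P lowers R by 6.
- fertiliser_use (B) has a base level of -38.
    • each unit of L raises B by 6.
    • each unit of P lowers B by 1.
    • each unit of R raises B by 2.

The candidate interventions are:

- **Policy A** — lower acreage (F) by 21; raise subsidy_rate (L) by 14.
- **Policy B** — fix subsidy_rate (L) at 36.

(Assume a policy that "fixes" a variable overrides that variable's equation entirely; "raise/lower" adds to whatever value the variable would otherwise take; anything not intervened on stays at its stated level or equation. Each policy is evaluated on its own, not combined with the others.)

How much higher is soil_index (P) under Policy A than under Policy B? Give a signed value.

Policy A (F − 21, L + 14):
  L = 87 + 14 = 101
  F = 38 − 21 = 17
  P = 238 − 101 − 4·17 = 69
Policy B (L := 36):
  L = 36
  F = 38
  P = 238 − 36 − 4·38 = 50
P: 69 − 50 = 19

19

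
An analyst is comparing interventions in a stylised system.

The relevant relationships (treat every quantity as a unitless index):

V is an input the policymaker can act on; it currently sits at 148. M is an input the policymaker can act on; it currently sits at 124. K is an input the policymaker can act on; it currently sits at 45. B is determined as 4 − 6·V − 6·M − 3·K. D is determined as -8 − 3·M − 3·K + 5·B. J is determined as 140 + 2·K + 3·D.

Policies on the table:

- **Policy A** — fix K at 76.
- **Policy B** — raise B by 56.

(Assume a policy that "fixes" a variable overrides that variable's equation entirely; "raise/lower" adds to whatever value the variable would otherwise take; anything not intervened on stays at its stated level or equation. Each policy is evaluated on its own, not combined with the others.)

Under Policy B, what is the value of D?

Policy B (B + 56):
  V = 148
  M = 124
  K = 45
  B = 4 − 6·148 − 6·124 − 3·45 (+56 from intervention) = -1707
  D = -8 − 3·124 − 3·45 + 5·(-1707) = -9050

-9050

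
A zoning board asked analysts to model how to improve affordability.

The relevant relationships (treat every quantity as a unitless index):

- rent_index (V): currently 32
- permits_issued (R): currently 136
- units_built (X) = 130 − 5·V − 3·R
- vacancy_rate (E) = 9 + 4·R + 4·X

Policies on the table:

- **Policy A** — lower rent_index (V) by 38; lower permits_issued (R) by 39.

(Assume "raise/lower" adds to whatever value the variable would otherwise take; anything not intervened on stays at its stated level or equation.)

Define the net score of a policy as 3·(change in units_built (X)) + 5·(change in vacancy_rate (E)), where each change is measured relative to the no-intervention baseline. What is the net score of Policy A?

6281

Baseline:
  V = 32
  R = 136
  X = 130 − 5·32 − 3·136 = -438
  E = 9 + 4·136 + 4·(-438) = -1199
Policy A (V − 38, R − 39):
  V = 32 − 38 = -6
  R = 136 − 39 = 97
  X = 130 − 5·(-6) − 3·97 = -131
  E = 9 + 4·97 + 4·(-131) = -127
ΔX = -131 − (-438) = 307; ΔE = -127 − (-1199) = 1072
Score = 3·307 + 5·1072 = 6281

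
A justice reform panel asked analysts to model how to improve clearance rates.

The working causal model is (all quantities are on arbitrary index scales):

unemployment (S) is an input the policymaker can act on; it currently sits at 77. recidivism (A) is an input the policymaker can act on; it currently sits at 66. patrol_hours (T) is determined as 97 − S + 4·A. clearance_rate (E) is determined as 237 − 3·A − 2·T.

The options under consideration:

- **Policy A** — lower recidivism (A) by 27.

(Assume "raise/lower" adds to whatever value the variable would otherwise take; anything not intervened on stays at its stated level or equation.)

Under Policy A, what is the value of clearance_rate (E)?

-232

Policy A (A − 27):
  S = 77
  A = 66 − 27 = 39
  T = 97 − 77 + 4·39 = 176
  E = 237 − 3·39 − 2·176 = -232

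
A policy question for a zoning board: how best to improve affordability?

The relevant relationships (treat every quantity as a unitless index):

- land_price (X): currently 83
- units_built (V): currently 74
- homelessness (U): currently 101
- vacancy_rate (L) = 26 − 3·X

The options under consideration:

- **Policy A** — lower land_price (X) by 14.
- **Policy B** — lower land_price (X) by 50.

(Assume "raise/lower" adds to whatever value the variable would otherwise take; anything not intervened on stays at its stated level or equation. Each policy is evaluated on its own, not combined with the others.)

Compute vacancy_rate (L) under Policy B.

Policy B (X − 50):
  X = 83 − 50 = 33
  L = 26 − 3·33 = -73

-73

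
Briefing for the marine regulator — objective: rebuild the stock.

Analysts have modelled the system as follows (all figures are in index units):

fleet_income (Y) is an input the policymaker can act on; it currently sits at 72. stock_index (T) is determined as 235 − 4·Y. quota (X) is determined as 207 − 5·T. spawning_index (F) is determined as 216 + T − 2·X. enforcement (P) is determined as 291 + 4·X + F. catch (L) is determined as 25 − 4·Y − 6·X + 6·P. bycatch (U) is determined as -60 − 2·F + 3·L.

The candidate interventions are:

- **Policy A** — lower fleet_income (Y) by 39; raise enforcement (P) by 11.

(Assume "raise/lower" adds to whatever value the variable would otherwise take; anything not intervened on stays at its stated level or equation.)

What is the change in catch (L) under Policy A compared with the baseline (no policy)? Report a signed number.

-3522

Baseline:
  Y = 72
  T = 235 − 4·72 = -53
  X = 207 − 5·(-53) = 472
  F = 216 + (-53) − 2·472 = -781
  P = 291 + 4·472 + (-781) = 1398
  L = 25 − 4·72 − 6·472 + 6·1398 = 5293
Policy A (Y − 39, P + 11):
  Y = 72 − 39 = 33
  T = 235 − 4·33 = 103
  X = 207 − 5·103 = -308
  F = 216 + 103 − 2·(-308) = 935
  P = 291 + 4·(-308) + 935 (+11 from intervention) = 5
  L = 25 − 4·33 − 6·(-308) + 6·5 = 1771
Change in L: 1771 − 5293 = -3522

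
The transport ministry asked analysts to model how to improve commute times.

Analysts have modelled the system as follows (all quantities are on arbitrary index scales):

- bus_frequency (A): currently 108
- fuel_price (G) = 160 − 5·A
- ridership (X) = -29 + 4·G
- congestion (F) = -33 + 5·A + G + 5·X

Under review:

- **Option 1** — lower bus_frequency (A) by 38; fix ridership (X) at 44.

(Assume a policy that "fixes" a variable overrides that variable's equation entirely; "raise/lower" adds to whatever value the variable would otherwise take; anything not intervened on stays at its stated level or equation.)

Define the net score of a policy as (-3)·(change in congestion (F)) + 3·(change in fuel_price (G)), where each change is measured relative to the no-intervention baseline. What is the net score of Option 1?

Baseline:
  A = 108
  G = 160 − 5·108 = -380
  X = -29 + 4·(-380) = -1549
  F = -33 + 5·108 + (-380) + 5·(-1549) = -7618
Option 1 (A − 38, X := 44):
  A = 108 − 38 = 70
  G = 160 − 5·70 = -190
  X = 44
  F = -33 + 5·70 + (-190) + 5·44 = 347
ΔF = 347 − (-7618) = 7965; ΔG = -190 − (-380) = 190
Score = (-3)·7965 + 3·190 = -23325

-23325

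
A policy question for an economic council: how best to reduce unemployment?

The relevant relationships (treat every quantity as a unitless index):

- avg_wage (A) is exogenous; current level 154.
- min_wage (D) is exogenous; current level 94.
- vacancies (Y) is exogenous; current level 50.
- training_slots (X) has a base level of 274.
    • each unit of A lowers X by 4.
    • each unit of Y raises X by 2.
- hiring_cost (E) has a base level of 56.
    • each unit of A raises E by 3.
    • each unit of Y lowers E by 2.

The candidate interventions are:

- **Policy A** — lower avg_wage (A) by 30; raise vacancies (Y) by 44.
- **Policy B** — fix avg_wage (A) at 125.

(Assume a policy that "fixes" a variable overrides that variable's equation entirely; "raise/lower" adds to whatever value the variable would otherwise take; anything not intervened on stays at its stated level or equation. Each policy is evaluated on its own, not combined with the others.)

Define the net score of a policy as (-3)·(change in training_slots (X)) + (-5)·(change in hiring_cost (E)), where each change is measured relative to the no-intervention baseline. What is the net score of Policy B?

87

Baseline:
  A = 154
  Y = 50
  X = 274 − 4·154 + 2·50 = -242
  E = 56 + 3·154 − 2·50 = 418
Policy B (A := 125):
  A = 125
  Y = 50
  X = 274 − 4·125 + 2·50 = -126
  E = 56 + 3·125 − 2·50 = 331
ΔX = -126 − (-242) = 116; ΔE = 331 − 418 = -87
Score = (-3)·116 + (-5)·(-87) = 87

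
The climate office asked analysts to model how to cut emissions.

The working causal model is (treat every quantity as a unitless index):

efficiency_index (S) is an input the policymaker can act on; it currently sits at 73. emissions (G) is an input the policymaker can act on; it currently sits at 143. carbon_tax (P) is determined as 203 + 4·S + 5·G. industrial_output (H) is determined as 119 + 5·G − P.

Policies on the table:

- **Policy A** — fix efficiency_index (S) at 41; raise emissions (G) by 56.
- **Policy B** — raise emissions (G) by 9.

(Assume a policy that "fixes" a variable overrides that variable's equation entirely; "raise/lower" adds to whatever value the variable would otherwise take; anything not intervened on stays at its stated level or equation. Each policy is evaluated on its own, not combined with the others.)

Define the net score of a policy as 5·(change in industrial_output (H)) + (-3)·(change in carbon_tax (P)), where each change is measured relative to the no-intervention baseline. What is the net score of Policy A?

184

Baseline:
  S = 73
  G = 143
  P = 203 + 4·73 + 5·143 = 1210
  H = 119 + 5·143 − 1210 = -376
Policy A (S := 41, G + 56):
  S = 41
  G = 143 + 56 = 199
  P = 203 + 4·41 + 5·199 = 1362
  H = 119 + 5·199 − 1362 = -248
ΔH = -248 − (-376) = 128; ΔP = 1362 − 1210 = 152
Score = 5·128 + (-3)·152 = 184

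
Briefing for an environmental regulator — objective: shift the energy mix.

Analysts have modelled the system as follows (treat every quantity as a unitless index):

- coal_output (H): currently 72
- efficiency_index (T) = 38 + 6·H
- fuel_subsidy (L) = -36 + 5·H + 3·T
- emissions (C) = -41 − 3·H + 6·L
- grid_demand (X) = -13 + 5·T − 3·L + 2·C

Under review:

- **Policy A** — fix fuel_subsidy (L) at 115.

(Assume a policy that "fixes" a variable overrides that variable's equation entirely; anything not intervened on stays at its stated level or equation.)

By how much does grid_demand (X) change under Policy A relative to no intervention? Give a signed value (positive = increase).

-14571

Baseline:
  H = 72
  T = 38 + 6·72 = 470
  L = -36 + 5·72 + 3·470 = 1734
  C = -41 − 3·72 + 6·1734 = 10147
  X = -13 + 5·470 − 3·1734 + 2·10147 = 17429
Policy A (L := 115):
  H = 72
  T = 38 + 6·72 = 470
  L = 115
  C = -41 − 3·72 + 6·115 = 433
  X = -13 + 5·470 − 3·115 + 2·433 = 2858
Change in X: 2858 − 17429 = -14571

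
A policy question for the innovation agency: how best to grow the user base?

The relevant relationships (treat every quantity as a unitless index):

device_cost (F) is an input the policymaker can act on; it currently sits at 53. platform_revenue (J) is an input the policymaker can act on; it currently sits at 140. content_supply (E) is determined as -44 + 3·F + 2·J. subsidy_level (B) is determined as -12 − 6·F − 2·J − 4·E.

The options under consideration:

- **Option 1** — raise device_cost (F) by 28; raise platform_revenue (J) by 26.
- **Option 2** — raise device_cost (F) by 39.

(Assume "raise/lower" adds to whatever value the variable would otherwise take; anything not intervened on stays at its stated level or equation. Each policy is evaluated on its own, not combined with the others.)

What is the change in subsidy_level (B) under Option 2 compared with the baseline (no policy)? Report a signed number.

-702

Baseline:
  F = 53
  J = 140
  E = -44 + 3·53 + 2·140 = 395
  B = -12 − 6·53 − 2·140 − 4·395 = -2190
Option 2 (F + 39):
  F = 53 + 39 = 92
  J = 140
  E = -44 + 3·92 + 2·140 = 512
  B = -12 − 6·92 − 2·140 − 4·512 = -2892
Change in B: -2892 − (-2190) = -702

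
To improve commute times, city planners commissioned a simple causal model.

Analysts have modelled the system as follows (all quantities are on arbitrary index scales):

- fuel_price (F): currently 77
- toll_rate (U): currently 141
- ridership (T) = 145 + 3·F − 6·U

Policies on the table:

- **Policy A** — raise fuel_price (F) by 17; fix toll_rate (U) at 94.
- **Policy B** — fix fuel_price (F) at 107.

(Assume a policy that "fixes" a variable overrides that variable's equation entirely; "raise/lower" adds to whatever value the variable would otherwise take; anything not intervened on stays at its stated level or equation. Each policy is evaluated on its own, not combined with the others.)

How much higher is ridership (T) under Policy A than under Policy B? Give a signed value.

243

Policy A (F + 17, U := 94):
  F = 77 + 17 = 94
  U = 94
  T = 145 + 3·94 − 6·94 = -137
Policy B (F := 107):
  F = 107
  U = 141
  T = 145 + 3·107 − 6·141 = -380
T: -137 − (-380) = 243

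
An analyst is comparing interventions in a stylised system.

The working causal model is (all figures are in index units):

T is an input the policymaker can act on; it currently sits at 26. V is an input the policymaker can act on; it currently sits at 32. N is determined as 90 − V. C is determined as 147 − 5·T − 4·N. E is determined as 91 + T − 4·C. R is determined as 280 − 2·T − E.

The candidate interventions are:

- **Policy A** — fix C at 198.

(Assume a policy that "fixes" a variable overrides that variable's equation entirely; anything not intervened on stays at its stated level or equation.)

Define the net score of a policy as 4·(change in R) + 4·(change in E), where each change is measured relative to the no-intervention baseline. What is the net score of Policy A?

0

Baseline:
  T = 26
  V = 32
  N = 90 − 32 = 58
  C = 147 − 5·26 − 4·58 = -215
  E = 91 + 26 − 4·(-215) = 977
  R = 280 − 2·26 − 977 = -749
Policy A (C := 198):
  T = 26
  V = 32
  N = 90 − 32 = 58
  C = 198
  E = 91 + 26 − 4·198 = -675
  R = 280 − 2·26 − (-675) = 903
ΔR = 903 − (-749) = 1652; ΔE = -675 − 977 = -1652
Score = 4·1652 + 4·(-1652) = 0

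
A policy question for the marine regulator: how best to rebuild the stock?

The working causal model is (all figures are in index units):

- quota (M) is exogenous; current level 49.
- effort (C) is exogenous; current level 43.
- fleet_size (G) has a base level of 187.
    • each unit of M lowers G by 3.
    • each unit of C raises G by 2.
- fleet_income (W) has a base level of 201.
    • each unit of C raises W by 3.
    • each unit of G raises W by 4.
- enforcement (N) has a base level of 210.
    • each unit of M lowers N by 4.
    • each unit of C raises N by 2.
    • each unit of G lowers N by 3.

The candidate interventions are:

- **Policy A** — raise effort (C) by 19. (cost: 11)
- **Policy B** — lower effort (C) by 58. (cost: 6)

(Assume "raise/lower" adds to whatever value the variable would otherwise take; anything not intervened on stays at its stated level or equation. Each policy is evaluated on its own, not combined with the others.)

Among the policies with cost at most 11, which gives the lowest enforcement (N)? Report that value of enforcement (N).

-354

Policy A (C + 19):
  M = 49
  C = 43 + 19 = 62
  G = 187 − 3·49 + 2·62 = 164
  N = 210 − 4·49 + 2·62 − 3·164 = -354
Policy B (C − 58):
  M = 49
  C = 43 − 58 = -15
  G = 187 − 3·49 + 2·(-15) = 10
  N = 210 − 4·49 + 2·(-15) − 3·10 = -46
Comparing — Policy A: N=-354, Policy B: N=-46. Lowest is -354 (Policy A).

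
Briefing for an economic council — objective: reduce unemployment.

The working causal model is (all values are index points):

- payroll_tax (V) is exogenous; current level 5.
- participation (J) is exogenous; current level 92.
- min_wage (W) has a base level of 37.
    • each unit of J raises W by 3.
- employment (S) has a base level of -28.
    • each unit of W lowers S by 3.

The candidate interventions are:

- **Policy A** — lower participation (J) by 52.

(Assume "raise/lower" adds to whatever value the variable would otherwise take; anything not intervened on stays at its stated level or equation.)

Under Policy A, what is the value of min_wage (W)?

Policy A (J − 52):
  J = 92 − 52 = 40
  W = 37 + 3·40 = 157

157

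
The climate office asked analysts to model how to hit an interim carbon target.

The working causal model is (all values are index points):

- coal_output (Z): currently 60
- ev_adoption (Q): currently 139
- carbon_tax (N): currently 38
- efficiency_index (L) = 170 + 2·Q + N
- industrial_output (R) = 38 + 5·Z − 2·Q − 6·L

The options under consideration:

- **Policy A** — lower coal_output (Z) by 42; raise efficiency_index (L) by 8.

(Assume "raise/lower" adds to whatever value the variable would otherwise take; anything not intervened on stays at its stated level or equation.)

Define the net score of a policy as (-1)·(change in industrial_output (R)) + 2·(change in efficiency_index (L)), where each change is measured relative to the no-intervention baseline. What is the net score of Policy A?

274

Baseline:
  Z = 60
  Q = 139
  N = 38
  L = 170 + 2·139 + 38 = 486
  R = 38 + 5·60 − 2·139 − 6·486 = -2856
Policy A (Z − 42, L + 8):
  Z = 60 − 42 = 18
  Q = 139
  N = 38
  L = 170 + 2·139 + 38 (+8 from intervention) = 494
  R = 38 + 5·18 − 2·139 − 6·494 = -3114
ΔR = -3114 − (-2856) = -258; ΔL = 494 − 486 = 8
Score = (-1)·(-258) + 2·8 = 274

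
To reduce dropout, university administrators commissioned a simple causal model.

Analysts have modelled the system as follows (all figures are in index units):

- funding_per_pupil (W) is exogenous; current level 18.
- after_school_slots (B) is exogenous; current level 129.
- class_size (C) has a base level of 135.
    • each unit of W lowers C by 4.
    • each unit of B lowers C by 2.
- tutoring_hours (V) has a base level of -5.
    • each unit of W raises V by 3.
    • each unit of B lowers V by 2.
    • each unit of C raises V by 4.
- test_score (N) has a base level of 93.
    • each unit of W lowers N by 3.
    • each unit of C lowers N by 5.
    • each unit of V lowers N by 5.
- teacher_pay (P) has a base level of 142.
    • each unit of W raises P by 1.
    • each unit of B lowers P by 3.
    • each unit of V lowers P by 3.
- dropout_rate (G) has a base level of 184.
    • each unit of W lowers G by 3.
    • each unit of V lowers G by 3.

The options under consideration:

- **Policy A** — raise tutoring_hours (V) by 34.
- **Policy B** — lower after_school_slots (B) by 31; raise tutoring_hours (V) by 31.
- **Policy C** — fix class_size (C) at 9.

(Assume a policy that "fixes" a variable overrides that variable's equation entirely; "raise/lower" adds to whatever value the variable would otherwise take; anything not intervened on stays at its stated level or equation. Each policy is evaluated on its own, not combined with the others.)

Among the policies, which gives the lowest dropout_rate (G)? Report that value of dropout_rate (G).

Policy A (V + 34):
  W = 18
  B = 129
  C = 135 − 4·18 − 2·129 = -195
  V = -5 + 3·18 − 2·129 + 4·(-195) (+34 from intervention) = -955
  G = 184 − 3·18 − 3·(-955) = 2995
Policy B (B − 31, V + 31):
  W = 18
  B = 129 − 31 = 98
  C = 135 − 4·18 − 2·98 = -133
  V = -5 + 3·18 − 2·98 + 4·(-133) (+31 from intervention) = -648
  G = 184 − 3·18 − 3·(-648) = 2074
Policy C (C := 9):
  W = 18
  B = 129
  C = 9
  V = -5 + 3·18 − 2·129 + 4·9 = -173
  G = 184 − 3·18 − 3·(-173) = 649
Comparing — Policy A: G=2995, Policy B: G=2074, Policy C: G=649. Lowest is 649 (Policy C).

649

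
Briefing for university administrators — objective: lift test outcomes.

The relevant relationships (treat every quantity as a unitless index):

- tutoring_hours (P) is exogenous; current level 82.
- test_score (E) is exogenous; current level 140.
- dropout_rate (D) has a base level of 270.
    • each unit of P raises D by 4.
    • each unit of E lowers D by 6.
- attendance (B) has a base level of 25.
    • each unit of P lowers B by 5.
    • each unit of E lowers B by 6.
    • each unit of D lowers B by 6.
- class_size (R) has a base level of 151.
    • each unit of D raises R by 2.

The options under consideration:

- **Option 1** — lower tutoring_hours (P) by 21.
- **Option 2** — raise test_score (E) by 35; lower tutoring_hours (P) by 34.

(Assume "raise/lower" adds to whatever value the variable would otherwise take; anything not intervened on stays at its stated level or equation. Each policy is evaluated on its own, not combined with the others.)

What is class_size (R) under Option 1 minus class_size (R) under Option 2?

524

Option 1 (P − 21):
  P = 82 − 21 = 61
  E = 140
  D = 270 + 4·61 − 6·140 = -326
  R = 151 + 2·(-326) = -501
Option 2 (E + 35, P − 34):
  P = 82 − 34 = 48
  E = 140 + 35 = 175
  D = 270 + 4·48 − 6·175 = -588
  R = 151 + 2·(-588) = -1025
R: -501 − (-1025) = 524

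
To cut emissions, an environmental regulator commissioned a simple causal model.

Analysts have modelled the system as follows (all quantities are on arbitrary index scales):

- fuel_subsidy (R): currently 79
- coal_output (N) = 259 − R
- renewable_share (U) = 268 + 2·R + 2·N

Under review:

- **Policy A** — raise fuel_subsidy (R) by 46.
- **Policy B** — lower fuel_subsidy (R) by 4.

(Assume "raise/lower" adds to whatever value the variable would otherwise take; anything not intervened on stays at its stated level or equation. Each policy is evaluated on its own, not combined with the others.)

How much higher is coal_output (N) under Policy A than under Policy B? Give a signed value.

-50

Policy A (R + 46):
  R = 79 + 46 = 125
  N = 259 − 125 = 134
Policy B (R − 4):
  R = 79 − 4 = 75
  N = 259 − 75 = 184
N: 134 − 184 = -50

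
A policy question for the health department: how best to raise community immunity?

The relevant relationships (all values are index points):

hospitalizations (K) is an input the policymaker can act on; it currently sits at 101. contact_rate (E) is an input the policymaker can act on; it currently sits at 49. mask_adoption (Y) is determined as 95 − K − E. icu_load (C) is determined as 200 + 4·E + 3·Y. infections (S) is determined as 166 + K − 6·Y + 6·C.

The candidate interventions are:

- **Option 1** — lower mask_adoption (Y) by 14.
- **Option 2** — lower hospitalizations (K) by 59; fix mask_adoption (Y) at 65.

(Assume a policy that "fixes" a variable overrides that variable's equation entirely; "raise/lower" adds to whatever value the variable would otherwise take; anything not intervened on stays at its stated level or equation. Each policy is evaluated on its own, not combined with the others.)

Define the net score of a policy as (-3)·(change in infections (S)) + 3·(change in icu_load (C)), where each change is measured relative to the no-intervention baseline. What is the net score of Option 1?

Baseline:
  K = 101
  E = 49
  Y = 95 − 101 − 49 = -55
  C = 200 + 4·49 + 3·(-55) = 231
  S = 166 + 101 − 6·(-55) + 6·231 = 1983
Option 1 (Y − 14):
  K = 101
  E = 49
  Y = 95 − 101 − 49 (−14 from intervention) = -69
  C = 200 + 4·49 + 3·(-69) = 189
  S = 166 + 101 − 6·(-69) + 6·189 = 1815
ΔS = 1815 − 1983 = -168; ΔC = 189 − 231 = -42
Score = (-3)·(-168) + 3·(-42) = 378

378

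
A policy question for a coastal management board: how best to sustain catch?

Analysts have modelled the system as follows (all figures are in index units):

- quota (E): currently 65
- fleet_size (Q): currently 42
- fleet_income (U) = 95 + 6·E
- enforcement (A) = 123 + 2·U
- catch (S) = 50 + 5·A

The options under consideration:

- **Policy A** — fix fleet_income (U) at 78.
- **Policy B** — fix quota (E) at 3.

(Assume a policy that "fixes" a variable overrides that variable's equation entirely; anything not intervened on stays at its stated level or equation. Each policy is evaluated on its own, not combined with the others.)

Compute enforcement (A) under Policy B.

Policy B (E := 3):
  E = 3
  U = 95 + 6·3 = 113
  A = 123 + 2·113 = 349

349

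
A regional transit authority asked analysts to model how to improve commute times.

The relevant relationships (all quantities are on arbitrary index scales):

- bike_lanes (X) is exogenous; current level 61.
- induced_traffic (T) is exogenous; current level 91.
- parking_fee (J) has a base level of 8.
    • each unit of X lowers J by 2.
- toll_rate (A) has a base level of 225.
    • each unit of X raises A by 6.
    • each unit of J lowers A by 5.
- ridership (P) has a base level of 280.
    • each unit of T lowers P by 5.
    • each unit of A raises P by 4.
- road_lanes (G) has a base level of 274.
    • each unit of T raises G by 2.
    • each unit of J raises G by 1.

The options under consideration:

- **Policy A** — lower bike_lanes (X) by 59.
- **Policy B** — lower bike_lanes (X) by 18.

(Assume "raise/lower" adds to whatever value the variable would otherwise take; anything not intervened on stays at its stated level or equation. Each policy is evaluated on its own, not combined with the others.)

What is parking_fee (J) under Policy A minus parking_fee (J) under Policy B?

Policy A (X − 59):
  X = 61 − 59 = 2
  J = 8 − 2·2 = 4
Policy B (X − 18):
  X = 61 − 18 = 43
  J = 8 − 2·43 = -78
J: 4 − (-78) = 82

82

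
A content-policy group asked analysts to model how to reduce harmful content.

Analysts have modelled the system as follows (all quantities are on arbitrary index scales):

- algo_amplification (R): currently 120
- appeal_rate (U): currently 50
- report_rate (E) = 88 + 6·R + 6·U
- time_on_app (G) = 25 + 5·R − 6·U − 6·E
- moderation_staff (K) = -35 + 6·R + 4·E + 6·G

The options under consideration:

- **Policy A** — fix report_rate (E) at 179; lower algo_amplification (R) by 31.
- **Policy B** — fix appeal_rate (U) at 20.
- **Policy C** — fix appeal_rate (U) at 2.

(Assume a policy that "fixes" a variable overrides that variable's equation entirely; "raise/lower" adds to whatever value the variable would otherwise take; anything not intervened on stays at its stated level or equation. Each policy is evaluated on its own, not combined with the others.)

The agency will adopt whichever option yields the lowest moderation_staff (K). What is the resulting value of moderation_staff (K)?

-25981

Policy A (E := 179, R − 31):
  R = 120 − 31 = 89
  U = 50
  E = 179
  G = 25 + 5·89 − 6·50 − 6·179 = -904
  K = -35 + 6·89 + 4·179 + 6·(-904) = -4209
Policy B (U := 20):
  R = 120
  U = 20
  E = 88 + 6·120 + 6·20 = 928
  G = 25 + 5·120 − 6·20 − 6·928 = -5063
  K = -35 + 6·120 + 4·928 + 6·(-5063) = -25981
Policy C (U := 2):
  R = 120
  U = 2
  E = 88 + 6·120 + 6·2 = 820
  G = 25 + 5·120 − 6·2 − 6·820 = -4307
  K = -35 + 6·120 + 4·820 + 6·(-4307) = -21877
Comparing — Policy A: K=-4209, Policy B: K=-25981, Policy C: K=-21877. Lowest is -25981 (Policy B).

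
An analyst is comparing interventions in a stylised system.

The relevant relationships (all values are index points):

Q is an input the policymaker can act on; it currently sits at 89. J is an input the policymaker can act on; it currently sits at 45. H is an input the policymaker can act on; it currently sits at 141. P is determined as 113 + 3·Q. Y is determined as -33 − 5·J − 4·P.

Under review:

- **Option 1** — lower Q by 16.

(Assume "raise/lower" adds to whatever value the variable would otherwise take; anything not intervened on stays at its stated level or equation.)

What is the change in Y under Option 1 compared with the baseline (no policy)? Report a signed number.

192

Baseline:
  Q = 89
  J = 45
  P = 113 + 3·89 = 380
  Y = -33 − 5·45 − 4·380 = -1778
Option 1 (Q − 16):
  Q = 89 − 16 = 73
  J = 45
  P = 113 + 3·73 = 332
  Y = -33 − 5·45 − 4·332 = -1586
Change in Y: -1586 − (-1778) = 192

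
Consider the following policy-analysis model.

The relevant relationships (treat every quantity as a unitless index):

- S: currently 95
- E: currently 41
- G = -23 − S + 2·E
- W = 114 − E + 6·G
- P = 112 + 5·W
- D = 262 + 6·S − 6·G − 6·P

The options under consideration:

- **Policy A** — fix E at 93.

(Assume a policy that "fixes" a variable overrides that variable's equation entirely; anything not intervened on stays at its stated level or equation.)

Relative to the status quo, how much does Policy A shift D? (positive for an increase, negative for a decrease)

-17784

Baseline:
  S = 95
  E = 41
  G = -23 − 95 + 2·41 = -36
  W = 114 − 41 + 6·(-36) = -143
  P = 112 + 5·(-143) = -603
  D = 262 + 6·95 − 6·(-36) − 6·(-603) = 4666
Policy A (E := 93):
  S = 95
  E = 93
  G = -23 − 95 + 2·93 = 68
  W = 114 − 93 + 6·68 = 429
  P = 112 + 5·429 = 2257
  D = 262 + 6·95 − 6·68 − 6·2257 = -13118
Change in D: -13118 − 4666 = -17784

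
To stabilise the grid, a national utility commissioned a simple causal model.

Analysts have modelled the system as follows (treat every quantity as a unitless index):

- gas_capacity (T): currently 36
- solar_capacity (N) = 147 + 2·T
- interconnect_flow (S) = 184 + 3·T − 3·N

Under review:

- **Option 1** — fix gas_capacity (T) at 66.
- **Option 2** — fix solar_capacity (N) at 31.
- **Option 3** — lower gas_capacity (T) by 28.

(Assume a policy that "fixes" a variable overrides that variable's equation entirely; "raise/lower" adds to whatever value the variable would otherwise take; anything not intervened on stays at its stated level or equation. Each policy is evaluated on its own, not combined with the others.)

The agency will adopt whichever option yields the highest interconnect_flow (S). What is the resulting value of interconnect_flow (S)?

199

Option 1 (T := 66):
  T = 66
  N = 147 + 2·66 = 279
  S = 184 + 3·66 − 3·279 = -455
Option 2 (N := 31):
  T = 36
  N = 31
  S = 184 + 3·36 − 3·31 = 199
Option 3 (T − 28):
  T = 36 − 28 = 8
  N = 147 + 2·8 = 163
  S = 184 + 3·8 − 3·163 = -281
Comparing — Option 1: S=-455, Option 2: S=199, Option 3: S=-281. Highest is 199 (Option 2).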